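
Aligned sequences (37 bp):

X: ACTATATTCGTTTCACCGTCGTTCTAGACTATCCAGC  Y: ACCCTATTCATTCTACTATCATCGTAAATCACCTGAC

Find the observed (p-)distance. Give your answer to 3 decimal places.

The sequences differ at 17 of 37 positions.
p = 17/37 = 0.459459… ≈ 0.459 (to 3 d.p.).

0.459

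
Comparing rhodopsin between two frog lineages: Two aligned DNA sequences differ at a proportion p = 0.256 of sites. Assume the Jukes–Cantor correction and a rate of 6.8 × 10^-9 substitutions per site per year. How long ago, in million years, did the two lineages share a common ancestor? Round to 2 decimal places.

23.03

d = −(3/4) ln(1 − 4p/3) = −0.75 ln(1 − 0.341333) = −0.75 ln(0.658667)
  = −0.75 × (-0.417537) = 0.313153 substitutions/site.
Under a molecular clock d = 2μt, so t = d/(2μ) = 0.313153 / (2 × 6.8 × 10^-9) = 23.03 million years.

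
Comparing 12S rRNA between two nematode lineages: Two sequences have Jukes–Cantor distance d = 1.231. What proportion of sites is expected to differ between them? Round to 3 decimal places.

p = (3/4)(1 − e^(−4d/3)) = 0.75 × (1 − e^(-1.641333)) = 0.75 × (1 − 0.193722) = 0.604709.

0.605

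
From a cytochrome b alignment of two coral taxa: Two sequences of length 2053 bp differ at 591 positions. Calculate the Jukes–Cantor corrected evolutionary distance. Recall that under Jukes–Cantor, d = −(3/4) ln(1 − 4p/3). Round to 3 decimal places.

p = 591/2053 ≈ 0.287871.
d = −(3/4) ln(1 − 4p/3) = −0.75 ln(1 − 0.383828) = −0.75 ln(0.616172)
  = −0.75 × (-0.484229) = 0.363172 substitutions/site.

0.363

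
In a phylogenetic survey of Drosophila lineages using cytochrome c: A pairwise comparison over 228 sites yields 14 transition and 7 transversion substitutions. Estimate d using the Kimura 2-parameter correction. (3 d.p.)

P = 14/228 ≈ 0.061404 and Q = 7/228 ≈ 0.030702.
Under the Kimura two-parameter model, d = −½ ln(1 − 2P − Q) − ¼ ln(1 − 2Q).
1 − 2P − Q = 0.84649, giving −½ ln(0.84649) = 0.083328.
1 − 2Q = 0.938596, giving −¼ ln(0.938596) = 0.015843.
d = 0.083328 + 0.015843 = 0.099171.

0.099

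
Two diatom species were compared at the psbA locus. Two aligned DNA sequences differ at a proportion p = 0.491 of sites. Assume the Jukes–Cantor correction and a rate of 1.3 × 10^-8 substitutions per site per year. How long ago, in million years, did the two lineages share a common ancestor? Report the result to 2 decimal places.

30.67

d = −(3/4) ln(1 − 4p/3) = −0.75 ln(1 − 0.654667) = −0.75 ln(0.345333)
  = −0.75 × (-1.063246) = 0.797435 substitutions/site.
Under a molecular clock d = 2μt, so t = d/(2μ) = 0.797435 / (2 × 1.3 × 10^-8) = 30.67 million years.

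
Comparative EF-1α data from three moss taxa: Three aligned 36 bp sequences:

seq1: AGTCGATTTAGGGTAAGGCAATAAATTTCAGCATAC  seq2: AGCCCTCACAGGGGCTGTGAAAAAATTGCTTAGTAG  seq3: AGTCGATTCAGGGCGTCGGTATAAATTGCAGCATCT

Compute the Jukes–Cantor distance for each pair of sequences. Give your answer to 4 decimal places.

d(seq1,seq2) = 0.8240, d(seq1,seq3) = 0.3470, d(seq2,seq3) = 0.7449

seq1–seq2: 18/36 sites differ → p = 0.5, d = −0.75 ln(1 − 0.666667) = 0.823960 ≈ 0.8240.
seq1–seq3: 10/36 sites differ → p ≈ 0.277778, d = −0.75 ln(1 − 0.370371) = 0.346968 ≈ 0.3470.
seq2–seq3: 17/36 sites differ → p ≈ 0.472222, d = −0.75 ln(1 − 0.629629) = 0.744938 ≈ 0.7449.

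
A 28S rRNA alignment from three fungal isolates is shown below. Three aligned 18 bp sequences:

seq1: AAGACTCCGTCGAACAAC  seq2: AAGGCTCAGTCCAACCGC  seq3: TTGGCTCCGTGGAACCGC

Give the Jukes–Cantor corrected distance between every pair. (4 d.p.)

seq1–seq2: 5/18 sites differ → p ≈ 0.277778, d = −0.75 ln(1 − 0.370371) = 0.346968 ≈ 0.3470.
seq1–seq3: 6/18 sites differ → p ≈ 0.333333, d = −0.75 ln(1 − 0.444444) = 0.440839 ≈ 0.4408.
seq2–seq3: 5/18 sites differ → p ≈ 0.277778, d = −0.75 ln(1 − 0.370371) = 0.346968 ≈ 0.3470.

d(seq1,seq2) = 0.3470, d(seq1,seq3) = 0.4408, d(seq2,seq3) = 0.3470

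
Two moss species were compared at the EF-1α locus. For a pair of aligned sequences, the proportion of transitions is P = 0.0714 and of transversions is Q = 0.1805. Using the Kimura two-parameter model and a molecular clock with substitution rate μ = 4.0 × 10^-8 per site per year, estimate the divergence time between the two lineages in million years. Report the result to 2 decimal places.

Under the Kimura two-parameter model, d = −½ ln(1 − 2P − Q) − ¼ ln(1 − 2Q).
1 − 2P − Q = 0.6767, giving −½ ln(0.6767) = 0.195264.
1 − 2Q = 0.639, giving −¼ ln(0.639) = 0.111963.
d = 0.195264 + 0.111963 = 0.307227.
Under a molecular clock d = 2μt, so t = d/(2μ) = 0.307227 / (2 × 4.0 × 10^-8) = 3.84 million years.

3.84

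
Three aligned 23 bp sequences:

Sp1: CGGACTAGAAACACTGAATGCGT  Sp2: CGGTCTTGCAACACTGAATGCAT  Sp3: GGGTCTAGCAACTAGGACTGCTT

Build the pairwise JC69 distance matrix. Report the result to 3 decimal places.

d(Sp1,Sp2) = 0.198, d(Sp1,Sp3) = 0.467, d(Sp2,Sp3) = 0.390

Sp1–Sp2: 4/23 sites differ → p ≈ 0.173913, d = −0.75 ln(1 − 0.231884) = 0.197861 ≈ 0.198.
Sp1–Sp3: 8/23 sites differ → p ≈ 0.347826, d = −0.75 ln(1 − 0.463768) = 0.467391 ≈ 0.467.
Sp2–Sp3: 7/23 sites differ → p ≈ 0.304348, d = −0.75 ln(1 − 0.405797) = 0.390401 ≈ 0.390.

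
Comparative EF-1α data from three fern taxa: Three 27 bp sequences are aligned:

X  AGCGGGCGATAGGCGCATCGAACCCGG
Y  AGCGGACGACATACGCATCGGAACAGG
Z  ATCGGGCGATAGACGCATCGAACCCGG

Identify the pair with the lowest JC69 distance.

X–Y: 7/27 differ, p = 0.259, d = 0.318.
X–Z: 2/27 differ, p = 0.074, d = 0.078.
Y–Z: 7/27 differ, p = 0.259, d = 0.318.
The smallest distance is between X and Z.

X and Z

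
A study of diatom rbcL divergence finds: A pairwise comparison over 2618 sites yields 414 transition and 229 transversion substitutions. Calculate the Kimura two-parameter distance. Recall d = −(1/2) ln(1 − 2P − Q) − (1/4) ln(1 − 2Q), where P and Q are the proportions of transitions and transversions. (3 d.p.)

P = 414/2618 ≈ 0.158136 and Q = 229/2618 ≈ 0.087471.
Under the Kimura two-parameter model, d = −½ ln(1 − 2P − Q) − ¼ ln(1 − 2Q).
1 − 2P − Q = 0.596257, giving −½ ln(0.596257) = 0.258542.
1 − 2Q = 0.825058, giving −¼ ln(0.825058) = 0.048075.
d = 0.258542 + 0.048075 = 0.306617.

0.307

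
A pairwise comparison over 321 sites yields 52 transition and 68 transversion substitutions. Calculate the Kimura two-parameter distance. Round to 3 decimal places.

P = 52/321 ≈ 0.161994 and Q = 68/321 ≈ 0.211838.
Under the Kimura two-parameter model, d = −½ ln(1 − 2P − Q) − ¼ ln(1 − 2Q).
1 − 2P − Q = 0.464174, giving −½ ln(0.464174) = 0.383748.
1 − 2Q = 0.576324, giving −¼ ln(0.576324) = 0.137771.
d = 0.383748 + 0.137771 = 0.521519.

0.522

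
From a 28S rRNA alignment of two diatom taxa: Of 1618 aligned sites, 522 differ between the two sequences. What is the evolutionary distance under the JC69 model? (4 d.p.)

p = 522/1618 ≈ 0.322621.
d = −(3/4) ln(1 − 4p/3) = −0.75 ln(1 − 0.430161) = −0.75 ln(0.569839)
  = −0.75 × (-0.562401) = 0.421801 substitutions/site.

0.4218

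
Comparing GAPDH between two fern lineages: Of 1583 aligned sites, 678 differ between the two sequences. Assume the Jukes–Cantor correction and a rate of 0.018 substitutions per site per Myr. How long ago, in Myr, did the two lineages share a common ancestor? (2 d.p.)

p = 678/1583 ≈ 0.428301.
d = −(3/4) ln(1 − 4p/3) = −0.75 ln(1 − 0.571068) = −0.75 ln(0.428932)
  = −0.75 × (-0.846457) = 0.634843 substitutions/site.
Under a molecular clock d = 2μt, so t = d/(2μ) = 0.634843 / (2 × 0.018) = 17.63 Myr.

17.63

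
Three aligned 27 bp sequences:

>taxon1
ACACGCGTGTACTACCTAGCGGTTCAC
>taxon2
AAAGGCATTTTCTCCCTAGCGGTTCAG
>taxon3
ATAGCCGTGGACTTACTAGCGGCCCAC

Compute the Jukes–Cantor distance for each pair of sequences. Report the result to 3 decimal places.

d(taxon1,taxon2) = 0.318, d(taxon1,taxon3) = 0.377, d(taxon2,taxon3) = 0.588

taxon1–taxon2: 7/27 sites differ → p ≈ 0.259259, d = −0.75 ln(1 − 0.345679) = 0.318118 ≈ 0.318.
taxon1–taxon3: 8/27 sites differ → p ≈ 0.296296, d = −0.75 ln(1 − 0.395061) = 0.376971 ≈ 0.377.
taxon2–taxon3: 11/27 sites differ → p ≈ 0.407407, d = −0.75 ln(1 − 0.543209) = 0.587647 ≈ 0.588.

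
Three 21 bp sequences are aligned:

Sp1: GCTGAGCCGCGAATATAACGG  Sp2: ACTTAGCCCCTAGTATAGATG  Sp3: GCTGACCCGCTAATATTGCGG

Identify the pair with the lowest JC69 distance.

Sp1 and Sp3

Sp1–Sp2: 8/21 differ, p = 0.381, d = 0.532.
Sp1–Sp3: 4/21 differ, p = 0.190, d = 0.220.
Sp2–Sp3: 8/21 differ, p = 0.381, d = 0.532.
The smallest distance is between Sp1 and Sp3.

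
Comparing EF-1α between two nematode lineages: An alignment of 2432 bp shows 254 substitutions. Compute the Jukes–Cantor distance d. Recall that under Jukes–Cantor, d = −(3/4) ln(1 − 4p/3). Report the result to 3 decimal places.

0.112

p = 254/2432 ≈ 0.104441.
d = −(3/4) ln(1 − 4p/3) = −0.75 ln(1 − 0.139255) = −0.75 ln(0.860745)
  = −0.75 × (-0.149957) = 0.112468 substitutions/site.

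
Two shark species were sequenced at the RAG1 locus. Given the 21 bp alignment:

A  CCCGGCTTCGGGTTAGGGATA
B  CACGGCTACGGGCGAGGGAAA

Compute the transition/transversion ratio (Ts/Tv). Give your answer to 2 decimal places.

Transitions are A↔G and C↔T; transversions are all other mismatches.
Transitions: 1. Transversions: 4.
R = 1/4 = 0.25.

0.25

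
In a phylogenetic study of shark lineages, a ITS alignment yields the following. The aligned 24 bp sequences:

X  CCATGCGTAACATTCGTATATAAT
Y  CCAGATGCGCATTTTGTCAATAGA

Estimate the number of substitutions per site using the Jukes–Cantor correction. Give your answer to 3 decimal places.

0.961

The sequences differ at 13 of 24 sites, so p = 13/24 ≈ 0.541667.
d = −(3/4) ln(1 − 4p/3) = −0.75 ln(1 − 0.722223) = −0.75 ln(0.277777)
  = −0.75 × (-1.280937) = 0.960703 substitutions/site.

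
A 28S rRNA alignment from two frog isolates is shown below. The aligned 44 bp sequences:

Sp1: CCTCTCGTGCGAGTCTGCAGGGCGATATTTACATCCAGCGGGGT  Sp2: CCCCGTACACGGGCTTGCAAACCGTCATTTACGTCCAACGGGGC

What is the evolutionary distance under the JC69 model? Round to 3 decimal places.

0.543

The sequences differ at 17 of 44 sites, so p = 17/44 ≈ 0.386364.
d = −(3/4) ln(1 − 4p/3) = −0.75 ln(1 − 0.515152) = −0.75 ln(0.484848)
  = −0.75 × (-0.723920) = 0.542940 substitutions/site.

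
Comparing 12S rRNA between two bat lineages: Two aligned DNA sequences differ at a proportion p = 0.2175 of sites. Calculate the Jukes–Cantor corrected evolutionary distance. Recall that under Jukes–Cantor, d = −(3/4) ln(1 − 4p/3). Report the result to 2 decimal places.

d = −(3/4) ln(1 − 4p/3) = −0.75 ln(1 − 0.29) = −0.75 ln(0.71)
  = −0.75 × (-0.342490) = 0.256868 substitutions/site.

0.26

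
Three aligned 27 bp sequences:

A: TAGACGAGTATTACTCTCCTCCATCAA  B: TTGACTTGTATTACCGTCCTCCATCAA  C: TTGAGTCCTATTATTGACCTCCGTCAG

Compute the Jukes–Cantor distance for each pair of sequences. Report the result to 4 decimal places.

A–B: 5/27 sites differ → p ≈ 0.185185, d = −0.75 ln(1 − 0.246913) = 0.212681 ≈ 0.2127.
A–C: 10/27 sites differ → p ≈ 0.37037, d = −0.75 ln(1 − 0.493827) = 0.510658 ≈ 0.5107.
B–C: 8/27 sites differ → p ≈ 0.296296, d = −0.75 ln(1 − 0.395061) = 0.376971 ≈ 0.3770.

d(A,B) = 0.2127, d(A,C) = 0.5107, d(B,C) = 0.3770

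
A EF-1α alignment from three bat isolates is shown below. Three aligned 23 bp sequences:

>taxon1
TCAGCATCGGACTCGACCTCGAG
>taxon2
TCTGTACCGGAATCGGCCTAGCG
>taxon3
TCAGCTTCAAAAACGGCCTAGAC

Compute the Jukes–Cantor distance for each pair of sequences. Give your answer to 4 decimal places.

d(taxon1,taxon2) = 0.3904, d(taxon1,taxon3) = 0.4674, d(taxon2,taxon3) = 0.5532

taxon1–taxon2: 7/23 sites differ → p ≈ 0.304348, d = −0.75 ln(1 − 0.405797) = 0.390401 ≈ 0.3904.
taxon1–taxon3: 8/23 sites differ → p ≈ 0.347826, d = −0.75 ln(1 − 0.463768) = 0.467391 ≈ 0.4674.
taxon2–taxon3: 9/23 sites differ → p ≈ 0.391304, d = −0.75 ln(1 − 0.521739) = 0.553199 ≈ 0.5532.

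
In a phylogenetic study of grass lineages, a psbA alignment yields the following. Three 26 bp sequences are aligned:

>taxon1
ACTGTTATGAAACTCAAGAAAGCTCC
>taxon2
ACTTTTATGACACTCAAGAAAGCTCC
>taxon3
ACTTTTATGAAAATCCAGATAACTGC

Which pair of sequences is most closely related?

taxon1–taxon2: 2/26 differ, p = 0.077, d = 0.081.
taxon1–taxon3: 6/26 differ, p = 0.231, d = 0.276.
taxon2–taxon3: 6/26 differ, p = 0.231, d = 0.276.
The smallest distance is between taxon1 and taxon2.

taxon1 and taxon2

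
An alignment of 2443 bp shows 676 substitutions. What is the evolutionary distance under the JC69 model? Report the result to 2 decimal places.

0.35

p = 676/2443 ≈ 0.276709.
d = −(3/4) ln(1 − 4p/3) = −0.75 ln(1 − 0.368945) = −0.75 ln(0.631055)
  = −0.75 × (-0.460362) = 0.345272 substitutions/site.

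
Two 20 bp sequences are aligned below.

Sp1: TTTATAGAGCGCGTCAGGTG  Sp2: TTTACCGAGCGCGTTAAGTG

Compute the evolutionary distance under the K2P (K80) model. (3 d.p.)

0.242

Of 20 sites, 3 differences are transitions and 1 are transversions, so P = 3/20 = 0.15 and Q = 1/20 = 0.05.
Under the Kimura two-parameter model, d = −½ ln(1 − 2P − Q) − ¼ ln(1 − 2Q).
1 − 2P − Q = 0.65, giving −½ ln(0.65) = 0.215391.
1 − 2Q = 0.9, giving −¼ ln(0.9) = 0.026340.
d = 0.215391 + 0.026340 = 0.241731.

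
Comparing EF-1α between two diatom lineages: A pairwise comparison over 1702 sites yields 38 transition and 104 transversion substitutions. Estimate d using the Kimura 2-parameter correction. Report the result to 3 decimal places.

0.088

P = 38/1702 ≈ 0.022327 and Q = 104/1702 ≈ 0.061105.
Under the Kimura two-parameter model, d = −½ ln(1 − 2P − Q) − ¼ ln(1 − 2Q).
1 − 2P − Q = 0.894241, giving −½ ln(0.894241) = 0.055890.
1 − 2Q = 0.87779, giving −¼ ln(0.87779) = 0.032587.
d = 0.055890 + 0.032587 = 0.088477.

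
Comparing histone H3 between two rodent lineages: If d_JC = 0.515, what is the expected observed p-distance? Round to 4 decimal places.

0.3726

p = (3/4)(1 − e^(−4d/3)) = 0.75 × (1 − e^(-0.686667)) = 0.75 × (1 − 0.503251) = 0.372562.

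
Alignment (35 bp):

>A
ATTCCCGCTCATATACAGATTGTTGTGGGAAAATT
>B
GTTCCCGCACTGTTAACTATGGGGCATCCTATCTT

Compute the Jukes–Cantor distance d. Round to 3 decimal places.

The sequences differ at 19 of 35 sites, so p = 19/35 ≈ 0.542857.
d = −(3/4) ln(1 − 4p/3) = −0.75 ln(1 − 0.723809) = −0.75 ln(0.276191)
  = −0.75 × (-1.286663) = 0.964997 substitutions/site.

0.965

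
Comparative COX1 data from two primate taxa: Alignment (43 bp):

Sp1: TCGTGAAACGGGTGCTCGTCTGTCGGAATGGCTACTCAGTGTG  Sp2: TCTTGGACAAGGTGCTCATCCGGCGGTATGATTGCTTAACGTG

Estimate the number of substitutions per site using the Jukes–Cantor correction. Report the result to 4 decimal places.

The sequences differ at 15 of 43 sites, so p = 15/43 ≈ 0.348837.
d = −(3/4) ln(1 − 4p/3) = −0.75 ln(1 − 0.465116) = −0.75 ln(0.534884)
  = −0.75 × (-0.625705) = 0.469279 substitutions/site.

0.4693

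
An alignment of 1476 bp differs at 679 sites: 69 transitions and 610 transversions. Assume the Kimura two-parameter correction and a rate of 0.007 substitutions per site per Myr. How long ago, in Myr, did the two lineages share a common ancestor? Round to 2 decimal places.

P = 69/1476 ≈ 0.046748 and Q = 610/1476 ≈ 0.413279.
Under the Kimura two-parameter model, d = −½ ln(1 − 2P − Q) − ¼ ln(1 − 2Q).
1 − 2P − Q = 0.493225, giving −½ ln(0.493225) = 0.353395.
1 − 2Q = 0.173442, giving −¼ ln(0.173442) = 0.437978.
d = 0.353395 + 0.437978 = 0.791373.
Under a molecular clock d = 2μt, so t = d/(2μ) = 0.791373 / (2 × 0.007) = 56.53 Myr.

56.53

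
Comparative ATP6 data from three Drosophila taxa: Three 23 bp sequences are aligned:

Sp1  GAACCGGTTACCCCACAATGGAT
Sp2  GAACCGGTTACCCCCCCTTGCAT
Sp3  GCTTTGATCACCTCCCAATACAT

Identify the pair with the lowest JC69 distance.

Sp1–Sp2: 4/23 differ, p = 0.174, d = 0.198.
Sp1–Sp3: 10/23 differ, p = 0.435, d = 0.650.
Sp2–Sp3: 10/23 differ, p = 0.435, d = 0.650.
The smallest distance is between Sp1 and Sp2.

Sp1 and Sp2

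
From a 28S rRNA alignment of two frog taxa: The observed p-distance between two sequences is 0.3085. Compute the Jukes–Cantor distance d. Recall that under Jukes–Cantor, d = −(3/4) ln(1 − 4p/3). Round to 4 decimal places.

0.3974

d = −(3/4) ln(1 − 4p/3) = −0.75 ln(1 − 0.411333) = −0.75 ln(0.588667)
  = −0.75 × (-0.529895) = 0.397421 substitutions/site.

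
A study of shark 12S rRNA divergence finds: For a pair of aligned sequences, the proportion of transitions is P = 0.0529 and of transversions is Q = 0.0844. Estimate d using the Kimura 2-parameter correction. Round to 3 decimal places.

Under the Kimura two-parameter model, d = −½ ln(1 − 2P − Q) − ¼ ln(1 − 2Q).
1 − 2P − Q = 0.8098, giving −½ ln(0.8098) = 0.105484.
1 − 2Q = 0.8312, giving −¼ ln(0.8312) = 0.046221.
d = 0.105484 + 0.046221 = 0.151705.

0.152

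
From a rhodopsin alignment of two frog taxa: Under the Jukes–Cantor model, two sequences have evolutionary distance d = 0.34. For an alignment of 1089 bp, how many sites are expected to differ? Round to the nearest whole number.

Invert JC69: p = (3/4)(1 − e^(−4d/3)) = 0.75 × (1 − e^(-0.453333)) = 0.75 × (1 − 0.635506) = 0.273371.
Expected differing sites = pL ≈ 0.273371 × 1089 = 297.701019 ≈ 298.

298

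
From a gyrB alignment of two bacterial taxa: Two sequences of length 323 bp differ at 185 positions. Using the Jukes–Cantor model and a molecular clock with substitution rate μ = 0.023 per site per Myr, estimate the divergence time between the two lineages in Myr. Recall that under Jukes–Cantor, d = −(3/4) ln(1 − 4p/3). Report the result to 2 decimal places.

23.52

p = 185/323 ≈ 0.572755.
d = −(3/4) ln(1 − 4p/3) = −0.75 ln(1 − 0.763673) = −0.75 ln(0.236327)
  = −0.75 × (-1.442539) = 1.081904 substitutions/site.
Under a molecular clock d = 2μt, so t = d/(2μ) = 1.081904 / (2 × 0.023) = 23.52 Myr.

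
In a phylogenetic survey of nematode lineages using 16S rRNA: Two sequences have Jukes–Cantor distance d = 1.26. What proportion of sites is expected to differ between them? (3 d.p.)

0.610

p = (3/4)(1 − e^(−4d/3)) = 0.75 × (1 − e^(-1.68)) = 0.75 × (1 − 0.186374) = 0.610220.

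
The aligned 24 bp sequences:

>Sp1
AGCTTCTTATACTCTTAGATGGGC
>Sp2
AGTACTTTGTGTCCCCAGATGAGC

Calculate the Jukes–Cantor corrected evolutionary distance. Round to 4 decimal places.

0.7083

The sequences differ at 11 of 24 sites, so p = 11/24 ≈ 0.458333.
d = −(3/4) ln(1 − 4p/3) = −0.75 ln(1 − 0.611111) = −0.75 ln(0.388889)
  = −0.75 × (-0.944461) = 0.708346 substitutions/site.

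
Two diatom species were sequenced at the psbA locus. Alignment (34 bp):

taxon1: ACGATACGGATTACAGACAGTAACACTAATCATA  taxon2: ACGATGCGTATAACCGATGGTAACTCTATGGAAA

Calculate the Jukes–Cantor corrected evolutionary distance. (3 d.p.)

0.423

The sequences differ at 11 of 34 sites, so p = 11/34 ≈ 0.323529.
d = −(3/4) ln(1 − 4p/3) = −0.75 ln(1 − 0.431372) = −0.75 ln(0.568628)
  = −0.75 × (-0.564529) = 0.423397 substitutions/site.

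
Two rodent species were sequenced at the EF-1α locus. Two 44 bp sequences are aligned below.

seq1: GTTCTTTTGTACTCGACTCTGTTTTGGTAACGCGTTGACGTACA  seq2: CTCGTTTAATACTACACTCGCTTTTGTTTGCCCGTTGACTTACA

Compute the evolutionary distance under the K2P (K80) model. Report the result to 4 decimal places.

0.4175

Of 44 sites, 3 differences are transitions and 11 are transversions, so P = 3/44 ≈ 0.068182 and Q = 11/44 = 0.25.
Under the Kimura two-parameter model, d = −½ ln(1 − 2P − Q) − ¼ ln(1 − 2Q).
1 − 2P − Q = 0.613636, giving −½ ln(0.613636) = 0.244177.
1 − 2Q = 0.5, giving −¼ ln(0.5) = 0.173287.
d = 0.244177 + 0.173287 = 0.417464.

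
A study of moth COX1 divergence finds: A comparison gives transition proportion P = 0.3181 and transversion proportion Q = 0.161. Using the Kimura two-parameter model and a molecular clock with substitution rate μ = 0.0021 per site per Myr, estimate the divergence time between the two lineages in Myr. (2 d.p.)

213.08

Under the Kimura two-parameter model, d = −½ ln(1 − 2P − Q) − ¼ ln(1 − 2Q).
1 − 2P − Q = 0.2028, giving −½ ln(0.2028) = 0.797768.
1 − 2Q = 0.678, giving −¼ ln(0.678) = 0.097152.
d = 0.797768 + 0.097152 = 0.894920.
Under a molecular clock d = 2μt, so t = d/(2μ) = 0.894920 / (2 × 0.0021) = 213.08 Myr.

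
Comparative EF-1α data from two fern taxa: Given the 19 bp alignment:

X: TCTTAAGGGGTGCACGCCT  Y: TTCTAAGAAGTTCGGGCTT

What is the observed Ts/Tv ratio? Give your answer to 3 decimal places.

3.000

Transitions are A↔G and C↔T; transversions are all other mismatches.
Transitions: 6. Transversions: 2.
R = 6/2 = 3.000.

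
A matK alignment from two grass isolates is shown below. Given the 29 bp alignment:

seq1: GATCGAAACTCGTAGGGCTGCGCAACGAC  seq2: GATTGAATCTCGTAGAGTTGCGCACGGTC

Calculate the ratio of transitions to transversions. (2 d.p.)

0.75

Transitions are A↔G and C↔T; transversions are all other mismatches.
Transitions: 3. Transversions: 4.
R = 3/4 = 0.75.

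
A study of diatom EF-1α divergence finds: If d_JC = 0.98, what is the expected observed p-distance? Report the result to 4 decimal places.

p = (3/4)(1 − e^(−4d/3)) = 0.75 × (1 − e^(-1.306667)) = 0.75 × (1 − 0.270721) = 0.546959.

0.5470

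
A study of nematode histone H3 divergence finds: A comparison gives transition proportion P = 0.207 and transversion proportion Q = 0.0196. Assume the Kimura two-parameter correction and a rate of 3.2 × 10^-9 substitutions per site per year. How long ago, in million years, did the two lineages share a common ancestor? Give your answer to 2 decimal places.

45.97

Under the Kimura two-parameter model, d = −½ ln(1 − 2P − Q) − ¼ ln(1 − 2Q).
1 − 2P − Q = 0.5664, giving −½ ln(0.5664) = 0.284227.
1 − 2Q = 0.9608, giving −¼ ln(0.9608) = 0.009997.
d = 0.284227 + 0.009997 = 0.294224.
Under a molecular clock d = 2μt, so t = d/(2μ) = 0.294224 / (2 × 3.2 × 10^-9) = 45.97 million years.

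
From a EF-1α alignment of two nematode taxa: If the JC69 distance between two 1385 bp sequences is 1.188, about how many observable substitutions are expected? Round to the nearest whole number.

Invert JC69: p = (3/4)(1 − e^(−4d/3)) = 0.75 × (1 − e^(-1.584)) = 0.75 × (1 − 0.205153) = 0.596135.
Expected differing sites = pL ≈ 0.596135 × 1385 = 825.646975 ≈ 826.

826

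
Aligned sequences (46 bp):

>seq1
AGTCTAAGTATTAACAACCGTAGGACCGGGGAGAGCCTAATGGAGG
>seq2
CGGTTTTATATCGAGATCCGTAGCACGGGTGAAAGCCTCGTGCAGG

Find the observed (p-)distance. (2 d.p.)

The sequences differ at 17 of 46 positions.
p = 17/46 = 0.369565… ≈ 0.37 (to 2 d.p.).

0.37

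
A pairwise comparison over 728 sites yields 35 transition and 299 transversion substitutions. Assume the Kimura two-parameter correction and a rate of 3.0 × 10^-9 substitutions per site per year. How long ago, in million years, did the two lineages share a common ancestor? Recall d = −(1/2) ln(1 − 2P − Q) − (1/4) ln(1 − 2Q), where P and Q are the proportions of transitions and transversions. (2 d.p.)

130.70

P = 35/728 ≈ 0.048077 and Q = 299/728 ≈ 0.410714.
Under the Kimura two-parameter model, d = −½ ln(1 − 2P − Q) − ¼ ln(1 − 2Q).
1 − 2P − Q = 0.493132, giving −½ ln(0.493132) = 0.353489.
1 − 2Q = 0.178572, giving −¼ ln(0.178572) = 0.430691.
d = 0.353489 + 0.430691 = 0.784180.
Under a molecular clock d = 2μt, so t = d/(2μ) = 0.784180 / (2 × 3.0 × 10^-9) = 130.70 million years.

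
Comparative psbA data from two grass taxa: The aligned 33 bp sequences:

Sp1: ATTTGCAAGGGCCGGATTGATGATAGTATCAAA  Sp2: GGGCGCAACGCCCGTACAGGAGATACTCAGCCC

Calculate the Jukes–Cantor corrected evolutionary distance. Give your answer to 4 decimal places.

The sequences differ at 18 of 33 sites, so p = 18/33 ≈ 0.545455.
d = −(3/4) ln(1 − 4p/3) = −0.75 ln(1 − 0.727273) = −0.75 ln(0.272727)
  = −0.75 × (-1.299284) = 0.974463 substitutions/site.

0.9745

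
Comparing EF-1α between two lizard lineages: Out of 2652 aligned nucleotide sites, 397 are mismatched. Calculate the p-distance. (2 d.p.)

0.15

p = 397/2652 = 0.149698… ≈ 0.15 (to 2 d.p.).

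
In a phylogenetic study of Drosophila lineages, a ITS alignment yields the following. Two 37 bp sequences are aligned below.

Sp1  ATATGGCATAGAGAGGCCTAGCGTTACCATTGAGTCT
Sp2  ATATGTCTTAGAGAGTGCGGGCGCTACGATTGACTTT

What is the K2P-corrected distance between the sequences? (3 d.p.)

Of 37 sites, 3 differences are transitions and 7 are transversions, so P = 3/37 ≈ 0.081081 and Q = 7/37 ≈ 0.189189.
Under the Kimura two-parameter model, d = −½ ln(1 − 2P − Q) − ¼ ln(1 − 2Q).
1 − 2P − Q = 0.648649, giving −½ ln(0.648649) = 0.216432.
1 − 2Q = 0.621622, giving −¼ ln(0.621622) = 0.118856.
d = 0.216432 + 0.118856 = 0.335288.

0.335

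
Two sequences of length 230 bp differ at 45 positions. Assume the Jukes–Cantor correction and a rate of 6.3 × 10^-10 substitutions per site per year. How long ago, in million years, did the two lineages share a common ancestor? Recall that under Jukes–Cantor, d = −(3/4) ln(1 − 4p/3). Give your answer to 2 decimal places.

p = 45/230 ≈ 0.195652.
d = −(3/4) ln(1 − 4p/3) = −0.75 ln(1 − 0.260869) = −0.75 ln(0.739131)
  = −0.75 × (-0.302280) = 0.226710 substitutions/site.
Under a molecular clock d = 2μt, so t = d/(2μ) = 0.226710 / (2 × 6.3 × 10^-10) = 179.93 million years.

179.93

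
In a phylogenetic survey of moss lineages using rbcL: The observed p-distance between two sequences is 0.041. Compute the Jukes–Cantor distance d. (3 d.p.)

0.042

d = −(3/4) ln(1 − 4p/3) = −0.75 ln(1 − 0.054667) = −0.75 ln(0.945333)
  = −0.75 × (-0.056218) = 0.042164 substitutions/site.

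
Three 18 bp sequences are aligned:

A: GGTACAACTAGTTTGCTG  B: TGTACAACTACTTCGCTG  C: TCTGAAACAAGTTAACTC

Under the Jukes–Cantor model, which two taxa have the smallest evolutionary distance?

A and B

A–B: 3/18 differ, p = 0.167, d = 0.188.
A–C: 8/18 differ, p = 0.444, d = 0.673.
B–C: 8/18 differ, p = 0.444, d = 0.673.
The smallest distance is between A and B.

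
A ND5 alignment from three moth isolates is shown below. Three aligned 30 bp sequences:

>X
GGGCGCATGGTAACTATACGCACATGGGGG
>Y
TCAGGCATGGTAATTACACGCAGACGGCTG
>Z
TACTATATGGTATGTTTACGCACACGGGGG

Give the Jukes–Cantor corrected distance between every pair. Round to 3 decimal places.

d(X,Y) = 0.441, d(X,Z) = 0.441, d(Y,Z) = 0.572

X–Y: 10/30 sites differ → p ≈ 0.333333, d = −0.75 ln(1 − 0.444444) = 0.440839 ≈ 0.441.
X–Z: 10/30 sites differ → p ≈ 0.333333, d = −0.75 ln(1 − 0.444444) = 0.440839 ≈ 0.441.
Y–Z: 12/30 sites differ → p = 0.4, d = −0.75 ln(1 − 0.533333) = 0.571605 ≈ 0.572.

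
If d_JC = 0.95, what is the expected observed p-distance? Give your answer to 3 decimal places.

p = (3/4)(1 − e^(−4d/3)) = 0.75 × (1 − e^(-1.266667)) = 0.75 × (1 − 0.281769) = 0.538673.

0.539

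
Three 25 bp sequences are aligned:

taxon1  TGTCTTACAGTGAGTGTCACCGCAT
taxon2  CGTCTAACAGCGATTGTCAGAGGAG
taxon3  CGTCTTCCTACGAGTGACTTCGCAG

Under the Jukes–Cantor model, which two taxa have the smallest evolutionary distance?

taxon1–taxon2: 8/25 differ, p = 0.320, d = 0.417.
taxon1–taxon3: 9/25 differ, p = 0.360, d = 0.490.
taxon2–taxon3: 10/25 differ, p = 0.400, d = 0.572.
The smallest distance is between taxon1 and taxon2.

taxon1 and taxon2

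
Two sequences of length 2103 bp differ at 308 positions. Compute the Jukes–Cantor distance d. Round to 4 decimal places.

0.1629

p = 308/2103 ≈ 0.146457.
d = −(3/4) ln(1 − 4p/3) = −0.75 ln(1 − 0.195276) = −0.75 ln(0.804724)
  = −0.75 × (-0.217256) = 0.162942 substitutions/site.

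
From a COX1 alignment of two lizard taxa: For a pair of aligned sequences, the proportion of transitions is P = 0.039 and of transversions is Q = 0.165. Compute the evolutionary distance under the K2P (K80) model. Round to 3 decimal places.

Under the Kimura two-parameter model, d = −½ ln(1 − 2P − Q) − ¼ ln(1 − 2Q).
1 − 2P − Q = 0.757, giving −½ ln(0.757) = 0.139196.
1 − 2Q = 0.67, giving −¼ ln(0.67) = 0.100119.
d = 0.139196 + 0.100119 = 0.239315.

0.239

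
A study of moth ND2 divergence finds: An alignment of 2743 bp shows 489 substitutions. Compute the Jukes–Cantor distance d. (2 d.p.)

0.20

p = 489/2743 ≈ 0.178272.
d = −(3/4) ln(1 − 4p/3) = −0.75 ln(1 − 0.237696) = −0.75 ln(0.762304)
  = −0.75 × (-0.271410) = 0.203558 substitutions/site.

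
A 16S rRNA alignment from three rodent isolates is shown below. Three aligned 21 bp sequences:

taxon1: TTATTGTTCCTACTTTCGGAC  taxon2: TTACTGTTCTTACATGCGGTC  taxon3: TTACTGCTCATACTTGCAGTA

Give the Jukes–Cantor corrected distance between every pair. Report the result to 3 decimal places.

taxon1–taxon2: 5/21 sites differ → p ≈ 0.238095, d = −0.75 ln(1 − 0.31746) = 0.286451 ≈ 0.286.
taxon1–taxon3: 7/21 sites differ → p ≈ 0.333333, d = −0.75 ln(1 − 0.444444) = 0.440839 ≈ 0.441.
taxon2–taxon3: 5/21 sites differ → p ≈ 0.238095, d = −0.75 ln(1 − 0.31746) = 0.286451 ≈ 0.286.

d(taxon1,taxon2) = 0.286, d(taxon1,taxon3) = 0.441, d(taxon2,taxon3) = 0.286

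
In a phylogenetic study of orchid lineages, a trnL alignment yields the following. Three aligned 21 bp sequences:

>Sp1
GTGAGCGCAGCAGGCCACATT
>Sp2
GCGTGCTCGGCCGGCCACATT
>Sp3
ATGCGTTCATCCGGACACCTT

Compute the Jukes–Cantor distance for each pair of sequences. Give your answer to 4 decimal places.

d(Sp1,Sp2) = 0.2865, d(Sp1,Sp3) = 0.5319, d(Sp2,Sp3) = 0.5319

Sp1–Sp2: 5/21 sites differ → p ≈ 0.238095, d = −0.75 ln(1 − 0.31746) = 0.286451 ≈ 0.2865.
Sp1–Sp3: 8/21 sites differ → p ≈ 0.380952, d = −0.75 ln(1 − 0.507936) = 0.531860 ≈ 0.5319.
Sp2–Sp3: 8/21 sites differ → p ≈ 0.380952, d = −0.75 ln(1 − 0.507936) = 0.531860 ≈ 0.5319.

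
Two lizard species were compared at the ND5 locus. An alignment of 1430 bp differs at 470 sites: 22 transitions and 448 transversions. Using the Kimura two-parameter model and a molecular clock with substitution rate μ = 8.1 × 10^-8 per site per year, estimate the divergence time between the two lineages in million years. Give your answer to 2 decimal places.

P = 22/1430 ≈ 0.015385 and Q = 448/1430 ≈ 0.313287.
Under the Kimura two-parameter model, d = −½ ln(1 − 2P − Q) − ¼ ln(1 − 2Q).
1 − 2P − Q = 0.655943, giving −½ ln(0.655943) = 0.210841.
1 − 2Q = 0.373426, giving −¼ ln(0.373426) = 0.246259.
d = 0.210841 + 0.246259 = 0.457100.
Under a molecular clock d = 2μt, so t = d/(2μ) = 0.457100 / (2 × 8.1 × 10^-8) = 2.82 million years.

2.82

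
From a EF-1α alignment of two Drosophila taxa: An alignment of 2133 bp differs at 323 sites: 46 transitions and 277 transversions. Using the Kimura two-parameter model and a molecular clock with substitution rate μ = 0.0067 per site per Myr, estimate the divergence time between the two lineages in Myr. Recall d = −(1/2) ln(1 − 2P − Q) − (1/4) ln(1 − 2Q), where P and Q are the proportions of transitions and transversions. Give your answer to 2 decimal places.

12.70

P = 46/2133 ≈ 0.021566 and Q = 277/2133 ≈ 0.129864.
Under the Kimura two-parameter model, d = −½ ln(1 − 2P − Q) − ¼ ln(1 − 2Q).
1 − 2P − Q = 0.827004, giving −½ ln(0.827004) = 0.094973.
1 − 2Q = 0.740272, giving −¼ ln(0.740272) = 0.075184.
d = 0.094973 + 0.075184 = 0.170157.
Under a molecular clock d = 2μt, so t = d/(2μ) = 0.170157 / (2 × 0.0067) = 12.70 Myr.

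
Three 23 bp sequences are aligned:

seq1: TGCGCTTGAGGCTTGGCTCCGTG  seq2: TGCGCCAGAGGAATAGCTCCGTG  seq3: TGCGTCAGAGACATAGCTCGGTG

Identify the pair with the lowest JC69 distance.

seq2 and seq3

seq1–seq2: 5/23 differ, p = 0.217, d = 0.257.
seq1–seq3: 7/23 differ, p = 0.304, d = 0.390.
seq2–seq3: 4/23 differ, p = 0.174, d = 0.198.
The smallest distance is between seq2 and seq3.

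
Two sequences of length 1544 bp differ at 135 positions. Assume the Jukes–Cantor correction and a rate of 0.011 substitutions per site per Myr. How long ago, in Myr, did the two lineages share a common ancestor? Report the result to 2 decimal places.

p = 135/1544 ≈ 0.087435.
d = −(3/4) ln(1 − 4p/3) = −0.75 ln(1 − 0.11658) = −0.75 ln(0.88342)
  = −0.75 × (-0.123955) = 0.092966 substitutions/site.
Under a molecular clock d = 2μt, so t = d/(2μ) = 0.092966 / (2 × 0.011) = 4.23 Myr.

4.23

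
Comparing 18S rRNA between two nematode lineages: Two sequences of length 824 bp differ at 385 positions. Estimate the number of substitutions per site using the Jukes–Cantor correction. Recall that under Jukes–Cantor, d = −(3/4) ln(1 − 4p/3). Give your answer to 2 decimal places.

p = 385/824 ≈ 0.467233.
d = −(3/4) ln(1 − 4p/3) = −0.75 ln(1 − 0.622977) = −0.75 ln(0.377023)
  = −0.75 × (-0.975449) = 0.731587 substitutions/site.

0.73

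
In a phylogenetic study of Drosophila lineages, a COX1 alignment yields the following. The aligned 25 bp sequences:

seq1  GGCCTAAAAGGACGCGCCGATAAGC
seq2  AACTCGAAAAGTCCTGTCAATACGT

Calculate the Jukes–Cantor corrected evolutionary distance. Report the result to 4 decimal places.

0.8865

The sequences differ at 13 of 25 sites, so p = 13/25 = 0.52.
d = −(3/4) ln(1 − 4p/3) = −0.75 ln(1 − 0.693333) = −0.75 ln(0.306667)
  = −0.75 × (-1.181993) = 0.886495 substitutions/site.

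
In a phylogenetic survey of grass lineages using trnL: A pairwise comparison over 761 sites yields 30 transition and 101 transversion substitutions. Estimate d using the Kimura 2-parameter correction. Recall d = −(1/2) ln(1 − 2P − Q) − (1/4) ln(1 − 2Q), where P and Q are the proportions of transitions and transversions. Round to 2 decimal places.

0.20

P = 30/761 ≈ 0.039422 and Q = 101/761 ≈ 0.13272.
Under the Kimura two-parameter model, d = −½ ln(1 − 2P − Q) − ¼ ln(1 − 2Q).
1 − 2P − Q = 0.788436, giving −½ ln(0.788436) = 0.118852.
1 − 2Q = 0.73456, giving −¼ ln(0.73456) = 0.077121.
d = 0.118852 + 0.077121 = 0.195973.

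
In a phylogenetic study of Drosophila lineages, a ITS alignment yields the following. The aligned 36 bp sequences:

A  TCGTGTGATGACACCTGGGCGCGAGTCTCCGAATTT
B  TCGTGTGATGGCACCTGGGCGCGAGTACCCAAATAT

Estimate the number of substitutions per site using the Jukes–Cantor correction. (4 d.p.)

0.1536

The sequences differ at 5 of 36 sites (11, 27, 28, 31, 35), so p = 5/36 ≈ 0.138889.
d = −(3/4) ln(1 − 4p/3) = −0.75 ln(1 − 0.185185) = −0.75 ln(0.814815)
  = −0.75 × (-0.204794) = 0.153596 substitutions/site.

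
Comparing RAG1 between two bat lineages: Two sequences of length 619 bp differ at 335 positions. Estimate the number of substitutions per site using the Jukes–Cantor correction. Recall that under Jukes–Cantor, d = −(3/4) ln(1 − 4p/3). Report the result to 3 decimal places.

p = 335/619 ≈ 0.541195.
d = −(3/4) ln(1 − 4p/3) = −0.75 ln(1 − 0.721593) = −0.75 ln(0.278407)
  = −0.75 × (-1.278671) = 0.959003 substitutions/site.

0.959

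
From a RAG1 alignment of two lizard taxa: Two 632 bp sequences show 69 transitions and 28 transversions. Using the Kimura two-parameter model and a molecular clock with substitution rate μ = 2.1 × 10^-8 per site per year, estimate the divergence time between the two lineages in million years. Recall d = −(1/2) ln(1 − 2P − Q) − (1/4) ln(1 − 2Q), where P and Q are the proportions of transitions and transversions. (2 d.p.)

4.18

P = 69/632 ≈ 0.109177 and Q = 28/632 ≈ 0.044304.
Under the Kimura two-parameter model, d = −½ ln(1 − 2P − Q) − ¼ ln(1 − 2Q).
1 − 2P − Q = 0.737342, giving −½ ln(0.737342) = 0.152352.
1 − 2Q = 0.911392, giving −¼ ln(0.911392) = 0.023196.
d = 0.152352 + 0.023196 = 0.175548.
Under a molecular clock d = 2μt, so t = d/(2μ) = 0.175548 / (2 × 2.1 × 10^-8) = 4.18 million years.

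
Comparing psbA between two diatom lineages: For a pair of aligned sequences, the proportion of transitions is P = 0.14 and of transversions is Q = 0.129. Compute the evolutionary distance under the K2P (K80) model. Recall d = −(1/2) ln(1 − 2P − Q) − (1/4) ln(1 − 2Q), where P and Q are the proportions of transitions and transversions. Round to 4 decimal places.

0.3376

Under the Kimura two-parameter model, d = −½ ln(1 − 2P − Q) − ¼ ln(1 − 2Q).
1 − 2P − Q = 0.591, giving −½ ln(0.591) = 0.262970.
1 − 2Q = 0.742, giving −¼ ln(0.742) = 0.074602.
d = 0.262970 + 0.074602 = 0.337572.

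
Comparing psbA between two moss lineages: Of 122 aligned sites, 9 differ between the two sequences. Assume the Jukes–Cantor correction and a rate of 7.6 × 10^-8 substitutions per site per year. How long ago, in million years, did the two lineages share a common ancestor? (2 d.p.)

0.51

p = 9/122 ≈ 0.07377.
d = −(3/4) ln(1 − 4p/3) = −0.75 ln(1 − 0.09836) = −0.75 ln(0.90164)
  = −0.75 × (-0.103540) = 0.077655 substitutions/site.
Under a molecular clock d = 2μt, so t = d/(2μ) = 0.077655 / (2 × 7.6 × 10^-8) = 0.51 million years.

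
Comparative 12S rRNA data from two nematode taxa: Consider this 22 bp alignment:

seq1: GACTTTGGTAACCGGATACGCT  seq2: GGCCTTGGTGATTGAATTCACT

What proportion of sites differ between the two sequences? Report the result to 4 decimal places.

The sequences differ at 8 of 22 positions (sites 2, 4, 10, 12, 13, 15, 18, 20).
p = 8/22 = 0.363636… ≈ 0.3636 (to 4 d.p.).

0.3636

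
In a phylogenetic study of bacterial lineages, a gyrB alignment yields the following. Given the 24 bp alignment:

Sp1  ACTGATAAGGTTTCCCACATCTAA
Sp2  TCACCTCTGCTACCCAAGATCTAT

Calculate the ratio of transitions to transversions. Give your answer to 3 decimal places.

Transitions are A↔G and C↔T; transversions are all other mismatches.
Transitions: 1. Transversions: 11.
R = 1/11 = 0.090909… ≈ 0.091 (to 3 d.p.).

0.091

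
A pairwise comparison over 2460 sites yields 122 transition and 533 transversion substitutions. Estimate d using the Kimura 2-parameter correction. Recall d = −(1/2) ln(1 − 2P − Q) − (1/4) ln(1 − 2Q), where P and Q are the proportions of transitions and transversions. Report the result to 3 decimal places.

0.332

P = 122/2460 ≈ 0.049593 and Q = 533/2460 ≈ 0.216667.
Under the Kimura two-parameter model, d = −½ ln(1 − 2P − Q) − ¼ ln(1 − 2Q).
1 − 2P − Q = 0.684147, giving −½ ln(0.684147) = 0.189791.
1 − 2Q = 0.566666, giving −¼ ln(0.566666) = 0.141996.
d = 0.189791 + 0.141996 = 0.331787.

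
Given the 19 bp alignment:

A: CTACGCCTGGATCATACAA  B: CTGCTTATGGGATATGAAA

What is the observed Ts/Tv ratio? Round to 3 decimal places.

Transitions are A↔G and C↔T; transversions are all other mismatches.
Transitions: 5. Transversions: 4.
R = 5/4 = 1.250.

1.250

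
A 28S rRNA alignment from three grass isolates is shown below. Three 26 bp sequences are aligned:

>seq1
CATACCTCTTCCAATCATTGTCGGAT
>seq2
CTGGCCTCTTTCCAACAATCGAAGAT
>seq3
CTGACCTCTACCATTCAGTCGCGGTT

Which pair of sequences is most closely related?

seq1–seq2: 11/26 differ, p = 0.423, d = 0.623.
seq1–seq3: 8/26 differ, p = 0.308, d = 0.396.
seq2–seq3: 10/26 differ, p = 0.385, d = 0.539.
The smallest distance is between seq1 and seq3.

seq1 and seq3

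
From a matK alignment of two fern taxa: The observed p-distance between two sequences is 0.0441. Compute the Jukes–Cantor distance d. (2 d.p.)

0.05

d = −(3/4) ln(1 − 4p/3) = −0.75 ln(1 − 0.0588) = −0.75 ln(0.9412)
  = −0.75 × (-0.060600) = 0.045450 substitutions/site.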